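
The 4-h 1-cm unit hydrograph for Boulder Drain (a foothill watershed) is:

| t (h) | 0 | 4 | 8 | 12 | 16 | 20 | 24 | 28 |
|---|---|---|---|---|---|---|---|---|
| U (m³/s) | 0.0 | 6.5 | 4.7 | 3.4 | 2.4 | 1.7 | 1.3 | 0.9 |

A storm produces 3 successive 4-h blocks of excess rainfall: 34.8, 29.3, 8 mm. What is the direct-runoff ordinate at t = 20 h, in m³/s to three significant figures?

By discrete convolution, Q_j = Σ (P_i / 10 mm) · U_{j−i}.
At t = 20 h (j=5): Q = (34.8/10)·1.7 + (29.3/10)·2.4 + (8/10)·3.4 = 15.7 m³/s.

Q ≈ 15.7 m³/s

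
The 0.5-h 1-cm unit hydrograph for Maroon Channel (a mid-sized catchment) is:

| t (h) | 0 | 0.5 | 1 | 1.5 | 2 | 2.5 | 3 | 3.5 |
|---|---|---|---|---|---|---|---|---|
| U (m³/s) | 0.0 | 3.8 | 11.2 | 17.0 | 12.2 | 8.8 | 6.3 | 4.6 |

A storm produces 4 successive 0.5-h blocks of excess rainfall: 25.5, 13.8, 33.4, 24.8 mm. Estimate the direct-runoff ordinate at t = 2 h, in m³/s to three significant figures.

By discrete convolution, Q_j = Σ (P_i / 10 mm) · U_{j−i}.
At t = 2 h (j=4): Q = (25.5/10)·12.2 + (13.8/10)·17.0 + (33.4/10)·11.2 + (24.8/10)·3.8 = 101 m³/s.

Q ≈ 101 m³/s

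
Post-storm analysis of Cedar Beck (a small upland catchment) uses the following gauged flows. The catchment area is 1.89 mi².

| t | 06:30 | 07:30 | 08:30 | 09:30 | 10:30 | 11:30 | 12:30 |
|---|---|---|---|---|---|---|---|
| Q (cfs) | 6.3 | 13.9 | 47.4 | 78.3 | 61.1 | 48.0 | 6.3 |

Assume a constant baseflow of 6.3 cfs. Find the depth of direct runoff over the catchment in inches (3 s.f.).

Direct runoff: 0.0, 7.6, 41.1, 72.0, 54.8, 41.7, 0.0 cfs; ΣQ_DR = 217.2 cfs.
V = ΣQ_DR · Δt = 217.2 × 3600 s = 7.819 × 10^5 ft³.
Over A = 1.89 mi², depth = V / A = 0.178 in.

d ≈ 0.178 in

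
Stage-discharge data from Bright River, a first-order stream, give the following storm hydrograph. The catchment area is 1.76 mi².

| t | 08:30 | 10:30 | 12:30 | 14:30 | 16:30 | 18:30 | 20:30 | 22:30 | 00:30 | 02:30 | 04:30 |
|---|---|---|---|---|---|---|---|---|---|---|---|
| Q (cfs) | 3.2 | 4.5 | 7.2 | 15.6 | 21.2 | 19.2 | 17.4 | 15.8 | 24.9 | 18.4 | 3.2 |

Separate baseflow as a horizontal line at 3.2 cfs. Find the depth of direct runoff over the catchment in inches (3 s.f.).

d ≈ 0.203 in

Direct runoff: 0.0, 1.3, 4.0, 12.4, 18.0, 16.0, 14.2, 12.6, 21.7, 15.2, 0.0 cfs; ΣQ_DR = 115.4 cfs.
V = ΣQ_DR · Δt = 115.4 × 7200 s = 8.309 × 10^5 ft³.
Over A = 1.76 mi², depth = V / A = 0.203 in.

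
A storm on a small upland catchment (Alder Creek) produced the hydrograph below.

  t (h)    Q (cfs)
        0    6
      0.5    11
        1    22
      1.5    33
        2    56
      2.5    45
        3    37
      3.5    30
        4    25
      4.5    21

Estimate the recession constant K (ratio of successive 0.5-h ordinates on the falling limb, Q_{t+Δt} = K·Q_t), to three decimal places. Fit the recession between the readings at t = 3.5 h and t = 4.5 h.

K ≈ 0.837

Using the recession-limb readings at t = 3.5 h and t = 4.5 h: Q falls from 30 to 21 cfs over 2 intervals.
K = (Q₂/Q₁)^(1/2) = (21/30)^(1/2) = 0.837.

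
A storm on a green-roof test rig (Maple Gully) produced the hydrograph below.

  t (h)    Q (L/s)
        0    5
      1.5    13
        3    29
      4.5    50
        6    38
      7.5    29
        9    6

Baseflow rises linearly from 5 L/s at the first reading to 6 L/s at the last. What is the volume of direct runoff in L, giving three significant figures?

Direct-runoff ordinates (Q − Q_b): 0.00, 7.83, 23.67, 44.50, 32.33, 23.17, 0.00 L/s.
ΣQ_DR = 131.5 L/s.
With Δt = 1.5 h = 5400 s, V = ΣQ_DR · Δt = 131.5 × 5400 = 7.10 × 10^5 L.

V ≈ 7.10 × 10^5 L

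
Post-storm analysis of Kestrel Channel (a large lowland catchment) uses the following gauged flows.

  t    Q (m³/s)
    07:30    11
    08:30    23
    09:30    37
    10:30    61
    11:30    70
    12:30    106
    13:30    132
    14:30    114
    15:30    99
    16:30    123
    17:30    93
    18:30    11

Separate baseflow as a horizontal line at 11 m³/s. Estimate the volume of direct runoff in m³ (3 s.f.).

V ≈ 2.69 × 10^6 m³

Direct-runoff ordinates (Q − Q_b): 0.0, 12.0, 26.0, 50.0, 59.0, 95.0, 121.0, 103.0, 88.0, 112.0, 82.0, 0.0 m³/s.
ΣQ_DR = 748.0 m³/s.
With Δt = 1 h = 3600 s, V = ΣQ_DR · Δt = 748.0 × 3600 = 2.69 × 10^6 m³.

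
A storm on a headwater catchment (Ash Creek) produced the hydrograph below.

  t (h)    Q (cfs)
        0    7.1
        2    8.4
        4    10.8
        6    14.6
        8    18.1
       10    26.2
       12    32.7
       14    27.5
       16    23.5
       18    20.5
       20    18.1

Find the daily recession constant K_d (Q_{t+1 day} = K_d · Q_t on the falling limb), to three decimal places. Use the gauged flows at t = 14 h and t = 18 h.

K_d ≈ 0.172

Between t = 14 h and t = 18 h the flow falls from 27.5 to 20.5 cfs over 2×2 h = 4 h.
Per-interval ratio K = (20.5/27.5)^(1/2) = 0.8634; K_d = K^(24/2) = 0.172.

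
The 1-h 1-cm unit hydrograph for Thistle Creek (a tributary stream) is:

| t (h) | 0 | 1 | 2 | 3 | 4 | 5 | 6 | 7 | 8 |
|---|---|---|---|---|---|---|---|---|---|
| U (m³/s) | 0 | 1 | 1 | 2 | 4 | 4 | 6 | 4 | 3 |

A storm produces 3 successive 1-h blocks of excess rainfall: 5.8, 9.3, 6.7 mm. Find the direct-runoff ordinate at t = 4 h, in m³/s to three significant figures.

Q ≈ 4.85 m³/s

By discrete convolution, Q_j = Σ (P_i / 10 mm) · U_{j−i}.
At t = 4 h (j=4): Q = (5.8/10)·4 + (9.3/10)·2 + (6.7/10)·1 = 4.85 m³/s.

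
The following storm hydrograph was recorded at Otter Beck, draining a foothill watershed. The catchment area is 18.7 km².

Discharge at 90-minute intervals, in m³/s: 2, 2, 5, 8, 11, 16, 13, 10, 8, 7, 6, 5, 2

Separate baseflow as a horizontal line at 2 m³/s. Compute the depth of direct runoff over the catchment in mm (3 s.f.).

Direct runoff: 0.0, 0.0, 3.0, 6.0, 9.0, 14.0, 11.0, 8.0, 6.0, 5.0, 4.0, 3.0, 0.0 m³/s; ΣQ_DR = 69.00 m³/s.
V = ΣQ_DR · Δt = 69.00 × 5400 s = 3.726 × 10^5 m³.
Over A = 18.7 km², depth = V / A = 19.9 mm.

d ≈ 19.9 mm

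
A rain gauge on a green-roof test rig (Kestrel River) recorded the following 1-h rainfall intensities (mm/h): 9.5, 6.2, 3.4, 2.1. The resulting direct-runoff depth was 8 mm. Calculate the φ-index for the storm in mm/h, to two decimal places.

φ ≈ 3.85 mm/h

Only the 2 blocks with intensity above φ contribute runoff: 9.5, 6.2 mm/h.
Σ(I−φ)·Δt = d  ⇒  (9.5+6.2 − 2φ)·1 = 8
φ = (15.70 − 8/1) / 2 = 3.85 mm/h.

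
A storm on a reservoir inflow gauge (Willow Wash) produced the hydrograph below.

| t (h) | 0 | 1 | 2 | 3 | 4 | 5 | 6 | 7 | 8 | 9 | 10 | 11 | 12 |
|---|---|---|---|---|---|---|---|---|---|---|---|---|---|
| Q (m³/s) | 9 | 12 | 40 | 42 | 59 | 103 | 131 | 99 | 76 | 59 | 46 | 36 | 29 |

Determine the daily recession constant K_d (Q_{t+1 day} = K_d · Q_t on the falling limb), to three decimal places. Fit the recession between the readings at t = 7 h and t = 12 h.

K_d ≈ 0.003

Between t = 7 h and t = 12 h the flow falls from 99 to 29 m³/s over 5×1 h = 5 h.
Per-interval ratio K = (29/99)^(1/5) = 0.7823; K_d = K^(24/1) = 0.003.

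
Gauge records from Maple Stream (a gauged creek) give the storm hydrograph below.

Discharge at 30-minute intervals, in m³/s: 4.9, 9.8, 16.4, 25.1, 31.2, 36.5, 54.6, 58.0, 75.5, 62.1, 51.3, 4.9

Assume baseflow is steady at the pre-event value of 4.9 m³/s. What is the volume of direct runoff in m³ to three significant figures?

V ≈ 6.69 × 10^5 m³

Direct-runoff ordinates (Q − Q_b): 0.0, 4.9, 11.5, 20.2, 26.3, 31.6, 49.7, 53.1, 70.6, 57.2, 46.4, 0.0 m³/s.
ΣQ_DR = 371.5 m³/s.
With Δt = 0.5 h = 1800 s, V = ΣQ_DR · Δt = 371.5 × 1800 = 6.69 × 10^5 m³.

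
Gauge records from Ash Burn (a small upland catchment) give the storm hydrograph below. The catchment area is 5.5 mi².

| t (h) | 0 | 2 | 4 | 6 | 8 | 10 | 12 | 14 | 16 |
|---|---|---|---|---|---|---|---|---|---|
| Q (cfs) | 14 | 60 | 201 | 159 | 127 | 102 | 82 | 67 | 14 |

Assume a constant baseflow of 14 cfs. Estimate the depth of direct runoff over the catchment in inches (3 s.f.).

d ≈ 0.394 in

Direct runoff: 0.0, 46.0, 187.0, 145.0, 113.0, 88.0, 68.0, 53.0, 0.0 cfs; ΣQ_DR = 700.0 cfs.
V = ΣQ_DR · Δt = 700.0 × 7200 s = 5.040 × 10^6 ft³.
Over A = 5.5 mi², depth = V / A = 0.394 in.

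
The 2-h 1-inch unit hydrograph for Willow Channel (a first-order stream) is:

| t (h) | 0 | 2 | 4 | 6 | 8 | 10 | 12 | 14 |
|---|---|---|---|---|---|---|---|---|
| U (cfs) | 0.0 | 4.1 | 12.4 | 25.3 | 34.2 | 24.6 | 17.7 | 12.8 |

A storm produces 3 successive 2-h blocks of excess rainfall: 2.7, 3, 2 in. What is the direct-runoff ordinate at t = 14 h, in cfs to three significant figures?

Q ≈ 137 cfs

By discrete convolution, Q_j = Σ (P_i / 1 in) · U_{j−i}.
At t = 14 h (j=7): Q = (2.7/1)·12.8 + (3/1)·17.7 + (2/1)·24.6 = 137 cfs.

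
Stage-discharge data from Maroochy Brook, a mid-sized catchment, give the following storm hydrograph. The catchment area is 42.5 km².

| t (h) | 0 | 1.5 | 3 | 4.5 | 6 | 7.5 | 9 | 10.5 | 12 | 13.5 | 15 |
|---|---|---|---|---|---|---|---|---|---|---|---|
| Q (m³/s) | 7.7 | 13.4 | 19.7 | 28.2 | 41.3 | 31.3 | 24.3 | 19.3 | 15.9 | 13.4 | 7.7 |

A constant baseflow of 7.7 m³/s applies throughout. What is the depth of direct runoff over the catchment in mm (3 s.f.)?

Direct runoff: 0.0, 5.7, 12.0, 20.5, 33.6, 23.6, 16.6, 11.6, 8.2, 5.7, 0.0 m³/s; ΣQ_DR = 137.5 m³/s.
V = ΣQ_DR · Δt = 137.5 × 5400 s = 7.425 × 10^5 m³.
Over A = 42.5 km², depth = V / A = 17.5 mm.

d ≈ 17.5 mm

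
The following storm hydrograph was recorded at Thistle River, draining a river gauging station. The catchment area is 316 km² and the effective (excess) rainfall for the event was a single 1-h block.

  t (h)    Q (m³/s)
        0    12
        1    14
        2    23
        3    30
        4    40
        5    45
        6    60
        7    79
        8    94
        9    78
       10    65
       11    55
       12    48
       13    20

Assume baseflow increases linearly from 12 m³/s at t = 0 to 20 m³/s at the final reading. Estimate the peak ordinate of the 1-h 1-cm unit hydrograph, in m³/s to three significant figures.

Direct runoff: 0.00, 1.38, 9.77, 16.15, 25.54, 29.92, 44.31, 62.69, 77.08, 60.46, 46.85, 36.23, 28.62, 0.00 m³/s; ΣQ_DR = 439.0 m³/s, peak = 77.08 m³/s.
Runoff depth d = ΣQ_DR·Δt / A = 439.0 × 3600 / (316 km²) = 5.001 mm.
The 1-cm UH is the DRH scaled by (10 mm)/d, so U_p = 77.08 × 10/5.001 = 154 m³/s.

U_p ≈ 154 m³/s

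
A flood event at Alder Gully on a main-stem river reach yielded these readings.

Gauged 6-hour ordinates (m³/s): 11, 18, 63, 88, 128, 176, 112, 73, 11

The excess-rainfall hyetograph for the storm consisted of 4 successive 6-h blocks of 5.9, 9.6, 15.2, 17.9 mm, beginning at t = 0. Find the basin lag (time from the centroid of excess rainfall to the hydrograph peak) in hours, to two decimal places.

t_L ≈ 15.43 h

Centroid of excess rainfall: t_c = Σ P_i·t̄_i / ΣP_i = 14.5679 h (block centres at 3, 9, 15, 21 h).
Hydrograph peak occurs at t = 30 h, so basin lag t_L = 30 − 14.5679 = 15.43 h.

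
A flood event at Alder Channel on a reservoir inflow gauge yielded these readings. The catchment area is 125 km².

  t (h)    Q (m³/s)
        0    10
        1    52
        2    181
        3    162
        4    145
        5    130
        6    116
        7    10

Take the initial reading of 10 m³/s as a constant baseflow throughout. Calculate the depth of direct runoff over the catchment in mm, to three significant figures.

d ≈ 20.9 mm

Direct runoff: 0.0, 42.0, 171.0, 152.0, 135.0, 120.0, 106.0, 0.0 m³/s; ΣQ_DR = 726.0 m³/s.
V = ΣQ_DR · Δt = 726.0 × 3600 s = 2.614 × 10^6 m³.
Over A = 125 km², depth = V / A = 20.9 mm.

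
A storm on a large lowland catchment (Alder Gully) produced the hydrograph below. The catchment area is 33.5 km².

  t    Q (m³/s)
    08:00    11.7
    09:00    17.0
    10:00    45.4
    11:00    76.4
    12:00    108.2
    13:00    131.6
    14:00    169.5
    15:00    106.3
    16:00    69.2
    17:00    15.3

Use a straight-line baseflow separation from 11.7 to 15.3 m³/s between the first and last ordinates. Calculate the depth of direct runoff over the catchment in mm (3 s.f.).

d ≈ 66.2 mm

Direct runoff: 0.00, 4.90, 32.90, 63.50, 94.90, 117.90, 155.40, 91.80, 54.30, 0.00 m³/s; ΣQ_DR = 615.6 m³/s.
V = ΣQ_DR · Δt = 615.6 × 3600 s = 2.216 × 10^6 m³.
Over A = 33.5 km², depth = V / A = 66.2 mm.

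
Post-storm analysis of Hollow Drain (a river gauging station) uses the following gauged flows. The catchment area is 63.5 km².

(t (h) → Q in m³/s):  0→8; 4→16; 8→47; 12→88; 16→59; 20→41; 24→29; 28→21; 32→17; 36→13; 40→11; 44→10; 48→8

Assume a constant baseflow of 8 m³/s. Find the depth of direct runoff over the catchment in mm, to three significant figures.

d ≈ 59.9 mm

Direct runoff: 0.0, 8.0, 39.0, 80.0, 51.0, 33.0, 21.0, 13.0, 9.0, 5.0, 3.0, 2.0, 0.0 m³/s; ΣQ_DR = 264.0 m³/s.
V = ΣQ_DR · Δt = 264.0 × 14400 s = 3.802 × 10^6 m³.
Over A = 63.5 km², depth = V / A = 59.9 mm.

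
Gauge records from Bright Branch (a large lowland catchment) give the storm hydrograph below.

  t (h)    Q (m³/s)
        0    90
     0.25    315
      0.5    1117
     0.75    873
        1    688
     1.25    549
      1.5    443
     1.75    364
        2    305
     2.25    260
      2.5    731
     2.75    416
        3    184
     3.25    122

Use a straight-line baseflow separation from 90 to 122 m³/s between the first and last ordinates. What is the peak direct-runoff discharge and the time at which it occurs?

Q_p = 1022.08 m³/s at t = 0.5 h

Subtracting baseflow gives direct-runoff ordinates: 0.00, 222.54, 1022.08, 775.62, 588.15, 446.69, 338.23, 256.77, 195.31, 147.85, 616.38, 298.92, 64.46, 0.00 m³/s.
The maximum is 1022.08 m³/s, occurring at the reading for t = 0.5 h.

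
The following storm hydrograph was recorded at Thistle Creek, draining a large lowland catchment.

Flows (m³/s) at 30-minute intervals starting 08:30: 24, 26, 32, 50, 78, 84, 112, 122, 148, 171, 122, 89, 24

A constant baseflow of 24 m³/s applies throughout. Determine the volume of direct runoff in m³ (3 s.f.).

Direct-runoff ordinates (Q − Q_b): 0.0, 2.0, 8.0, 26.0, 54.0, 60.0, 88.0, 98.0, 124.0, 147.0, 98.0, 65.0, 0.0 m³/s.
ΣQ_DR = 770.0 m³/s.
With Δt = 0.5 h = 1800 s, V = ΣQ_DR · Δt = 770.0 × 1800 = 1.39 × 10^6 m³.

V ≈ 1.39 × 10^6 m³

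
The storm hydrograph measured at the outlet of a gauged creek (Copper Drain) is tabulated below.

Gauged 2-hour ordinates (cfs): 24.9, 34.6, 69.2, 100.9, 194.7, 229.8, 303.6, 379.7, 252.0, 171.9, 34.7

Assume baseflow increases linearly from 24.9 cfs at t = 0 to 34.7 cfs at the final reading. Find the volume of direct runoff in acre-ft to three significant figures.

Direct-runoff ordinates (Q − Q_b): 0.00, 8.72, 42.34, 73.06, 165.88, 200.00, 272.82, 347.94, 219.26, 138.18, 0.00 cfs.
ΣQ_DR = 1468 cfs.
With Δt = 2 h = 7200 s, V = ΣQ_DR · Δt = 1468 × 7200 = 1.06 × 10^7 ft³ = 243 acre-ft.

V ≈ 243 acre-ft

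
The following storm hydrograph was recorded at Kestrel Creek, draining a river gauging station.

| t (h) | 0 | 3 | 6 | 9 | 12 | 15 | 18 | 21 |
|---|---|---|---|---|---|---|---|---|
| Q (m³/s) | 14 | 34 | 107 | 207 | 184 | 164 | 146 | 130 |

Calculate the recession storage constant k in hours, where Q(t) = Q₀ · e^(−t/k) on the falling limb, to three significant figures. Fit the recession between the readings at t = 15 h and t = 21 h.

On the falling limb, Q drops from 164 to 130 m³/s between t = 15 h and t = 21 h (Δt = 6 h).
k = −Δt / ln(Q₂/Q₁) = −6 / ln(130/164) = 25.8 h.

k ≈ 25.8 h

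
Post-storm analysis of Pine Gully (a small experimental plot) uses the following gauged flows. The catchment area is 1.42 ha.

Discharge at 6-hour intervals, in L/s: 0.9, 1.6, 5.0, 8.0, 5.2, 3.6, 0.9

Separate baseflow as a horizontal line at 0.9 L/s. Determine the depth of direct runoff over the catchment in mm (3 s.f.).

d ≈ 28.7 mm

Direct runoff: 0.0, 0.7, 4.1, 7.1, 4.3, 2.7, 0.0 L/s; ΣQ_DR = 18.90 L/s.
V = ΣQ_DR · Δt = 18.90 × 21600 s = 4.082 × 10^5 L.
Over A = 1.42 ha, depth = V / A = 28.7 mm.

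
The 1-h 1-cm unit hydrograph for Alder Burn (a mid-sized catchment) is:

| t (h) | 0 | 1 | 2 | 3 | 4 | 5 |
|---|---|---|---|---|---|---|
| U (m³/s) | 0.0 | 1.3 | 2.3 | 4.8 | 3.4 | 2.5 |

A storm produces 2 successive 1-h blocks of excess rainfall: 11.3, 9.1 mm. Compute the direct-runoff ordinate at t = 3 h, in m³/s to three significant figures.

Q ≈ 7.52 m³/s

By discrete convolution, Q_j = Σ (P_i / 10 mm) · U_{j−i}.
At t = 3 h (j=3): Q = (11.3/10)·4.8 + (9.1/10)·2.3 = 7.52 m³/s.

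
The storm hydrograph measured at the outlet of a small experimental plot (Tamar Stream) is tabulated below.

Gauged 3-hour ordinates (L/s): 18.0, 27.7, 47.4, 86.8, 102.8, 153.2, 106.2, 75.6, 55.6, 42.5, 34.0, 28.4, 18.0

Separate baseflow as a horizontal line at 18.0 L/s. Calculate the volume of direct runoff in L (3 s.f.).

V ≈ 6.07 × 10^6 L

Direct-runoff ordinates (Q − Q_b): 0.0, 9.7, 29.4, 68.8, 84.8, 135.2, 88.2, 57.6, 37.6, 24.5, 16.0, 10.4, 0.0 L/s.
ΣQ_DR = 562.2 L/s.
With Δt = 3 h = 10800 s, V = ΣQ_DR · Δt = 562.2 × 10800 = 6.07 × 10^6 L.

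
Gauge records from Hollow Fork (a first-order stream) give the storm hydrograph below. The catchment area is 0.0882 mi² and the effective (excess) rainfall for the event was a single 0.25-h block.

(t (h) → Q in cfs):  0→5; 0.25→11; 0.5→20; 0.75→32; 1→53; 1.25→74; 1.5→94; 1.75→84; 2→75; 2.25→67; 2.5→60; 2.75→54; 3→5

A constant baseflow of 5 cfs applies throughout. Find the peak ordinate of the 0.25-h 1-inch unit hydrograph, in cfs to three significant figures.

Direct runoff: 0.0, 6.0, 15.0, 27.0, 48.0, 69.0, 89.0, 79.0, 70.0, 62.0, 55.0, 49.0, 0.0 cfs; ΣQ_DR = 569.0 cfs, peak = 89.0 cfs.
Runoff depth d = ΣQ_DR·Δt / A = 569.0 × 900 / (0.0882 mi²) = 2.499 in.
The 1-inch UH is the DRH scaled by (1 in)/d, so U_p = 89.0 × 1/2.499 = 35.6 cfs.

U_p ≈ 35.6 cfs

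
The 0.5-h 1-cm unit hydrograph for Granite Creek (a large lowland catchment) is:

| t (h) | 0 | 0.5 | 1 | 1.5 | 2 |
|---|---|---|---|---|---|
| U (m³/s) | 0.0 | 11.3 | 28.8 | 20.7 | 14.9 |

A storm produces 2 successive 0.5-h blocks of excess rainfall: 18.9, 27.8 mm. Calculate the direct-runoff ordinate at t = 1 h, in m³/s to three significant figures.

Q ≈ 85.8 m³/s

By discrete convolution, Q_j = Σ (P_i / 10 mm) · U_{j−i}.
At t = 1 h (j=2): Q = (18.9/10)·28.8 + (27.8/10)·11.3 = 85.8 m³/s.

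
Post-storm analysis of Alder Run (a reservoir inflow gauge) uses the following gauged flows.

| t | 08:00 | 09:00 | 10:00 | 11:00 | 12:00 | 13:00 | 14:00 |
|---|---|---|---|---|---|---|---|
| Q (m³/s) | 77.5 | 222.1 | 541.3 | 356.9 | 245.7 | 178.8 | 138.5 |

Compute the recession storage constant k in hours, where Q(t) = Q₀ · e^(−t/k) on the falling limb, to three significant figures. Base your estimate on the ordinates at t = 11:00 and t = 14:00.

On the falling limb, Q drops from 356.9 to 138.5 m³/s between t = 11:00 and t = 14:00 (Δt = 3 h).
k = −Δt / ln(Q₂/Q₁) = −3 / ln(138.5/356.9) = 3.17 h.

k ≈ 3.17 h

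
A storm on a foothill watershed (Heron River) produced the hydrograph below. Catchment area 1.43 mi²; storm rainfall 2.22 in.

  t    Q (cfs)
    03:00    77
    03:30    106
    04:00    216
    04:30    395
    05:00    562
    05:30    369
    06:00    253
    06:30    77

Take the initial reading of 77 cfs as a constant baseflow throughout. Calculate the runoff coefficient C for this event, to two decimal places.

C ≈ 0.35

ΣQ_DR = 1439 cfs; V = ΣQ_DR·Δt = 2.590 × 10^6 ft³.
Runoff depth d = V / A = 0.7797 in.
C = d / P = 0.7797 / 2.22 = 0.35.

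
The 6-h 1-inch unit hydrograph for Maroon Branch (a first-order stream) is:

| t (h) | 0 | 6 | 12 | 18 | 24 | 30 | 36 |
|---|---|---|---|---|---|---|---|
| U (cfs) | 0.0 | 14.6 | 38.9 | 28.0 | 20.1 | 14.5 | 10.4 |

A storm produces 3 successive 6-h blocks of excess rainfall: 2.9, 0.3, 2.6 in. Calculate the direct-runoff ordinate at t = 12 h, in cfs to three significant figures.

Q ≈ 117 cfs

By discrete convolution, Q_j = Σ (P_i / 1 in) · U_{j−i}.
At t = 12 h (j=2): Q = (2.9/1)·38.9 + (0.3/1)·14.6 + (2.6/1)·0.0 = 117 cfs.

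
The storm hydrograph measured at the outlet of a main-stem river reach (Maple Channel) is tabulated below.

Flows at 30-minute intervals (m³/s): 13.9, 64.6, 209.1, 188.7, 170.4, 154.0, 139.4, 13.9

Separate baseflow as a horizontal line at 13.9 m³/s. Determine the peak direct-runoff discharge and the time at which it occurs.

Q_p = 195.2 m³/s at t = 1 h

Subtracting baseflow gives direct-runoff ordinates: 0.0, 50.7, 195.2, 174.8, 156.5, 140.1, 125.5, 0.0 m³/s.
The maximum is 195.2 m³/s, occurring at the reading for t = 1 h.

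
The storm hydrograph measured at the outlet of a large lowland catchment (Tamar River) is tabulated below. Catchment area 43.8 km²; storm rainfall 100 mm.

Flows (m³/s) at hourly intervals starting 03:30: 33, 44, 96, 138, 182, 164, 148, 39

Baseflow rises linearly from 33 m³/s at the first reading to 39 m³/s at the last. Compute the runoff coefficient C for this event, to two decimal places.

ΣQ_DR = 556.0 m³/s; V = ΣQ_DR·Δt = 2.002 × 10^6 m³.
Runoff depth d = V / A = 45.70 mm.
C = d / P = 45.70 / 100 = 0.46.

C ≈ 0.46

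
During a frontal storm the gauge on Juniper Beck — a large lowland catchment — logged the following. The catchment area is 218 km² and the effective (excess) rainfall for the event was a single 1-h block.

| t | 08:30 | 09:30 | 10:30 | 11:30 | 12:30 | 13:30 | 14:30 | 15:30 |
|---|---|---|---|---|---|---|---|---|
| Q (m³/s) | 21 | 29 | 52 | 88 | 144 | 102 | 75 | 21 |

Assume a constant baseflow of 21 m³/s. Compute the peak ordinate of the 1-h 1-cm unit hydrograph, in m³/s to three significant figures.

Direct runoff: 0.0, 8.0, 31.0, 67.0, 123.0, 81.0, 54.0, 0.0 m³/s; ΣQ_DR = 364.0 m³/s, peak = 123.0 m³/s.
Runoff depth d = ΣQ_DR·Δt / A = 364.0 × 3600 / (218 km²) = 6.011 mm.
The 1-cm UH is the DRH scaled by (10 mm)/d, so U_p = 123.0 × 10/6.011 = 205 m³/s.

U_p ≈ 205 m³/s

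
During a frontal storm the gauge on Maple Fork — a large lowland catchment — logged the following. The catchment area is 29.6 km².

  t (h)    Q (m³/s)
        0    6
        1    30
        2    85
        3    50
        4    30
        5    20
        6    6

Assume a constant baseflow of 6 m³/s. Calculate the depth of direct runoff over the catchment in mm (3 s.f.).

Direct runoff: 0.0, 24.0, 79.0, 44.0, 24.0, 14.0, 0.0 m³/s; ΣQ_DR = 185.0 m³/s.
V = ΣQ_DR · Δt = 185.0 × 3600 s = 6.660 × 10^5 m³.
Over A = 29.6 km², depth = V / A = 22.5 mm.

d ≈ 22.5 mm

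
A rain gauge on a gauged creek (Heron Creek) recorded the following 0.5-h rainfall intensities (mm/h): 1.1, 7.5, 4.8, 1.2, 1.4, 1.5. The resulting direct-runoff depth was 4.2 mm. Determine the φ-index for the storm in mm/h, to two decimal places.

Only the 2 blocks with intensity above φ contribute runoff: 7.5, 4.8 mm/h.
Σ(I−φ)·Δt = d  ⇒  (7.5+4.8 − 2φ)·0.5 = 4.2
φ = (12.30 − 4.2/0.5) / 2 = 1.95 mm/h.

φ ≈ 1.95 mm/h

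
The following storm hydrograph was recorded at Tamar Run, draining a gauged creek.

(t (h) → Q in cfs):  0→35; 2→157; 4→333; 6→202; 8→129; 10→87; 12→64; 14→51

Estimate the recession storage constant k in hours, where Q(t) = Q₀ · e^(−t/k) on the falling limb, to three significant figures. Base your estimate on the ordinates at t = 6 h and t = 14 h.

k ≈ 5.81 h

On the falling limb, Q drops from 202 to 51 cfs between t = 6 h and t = 14 h (Δt = 8 h).
k = −Δt / ln(Q₂/Q₁) = −8 / ln(51/202) = 5.81 h.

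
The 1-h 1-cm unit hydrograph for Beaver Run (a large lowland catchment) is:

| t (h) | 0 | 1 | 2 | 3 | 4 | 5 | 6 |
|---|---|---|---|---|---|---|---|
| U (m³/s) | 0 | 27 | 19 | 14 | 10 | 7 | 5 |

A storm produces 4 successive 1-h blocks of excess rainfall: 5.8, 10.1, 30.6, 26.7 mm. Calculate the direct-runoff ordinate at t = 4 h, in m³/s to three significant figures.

Q ≈ 150 m³/s

By discrete convolution, Q_j = Σ (P_i / 10 mm) · U_{j−i}.
At t = 4 h (j=4): Q = (5.8/10)·10 + (10.1/10)·14 + (30.6/10)·19 + (26.7/10)·27 = 150 m³/s.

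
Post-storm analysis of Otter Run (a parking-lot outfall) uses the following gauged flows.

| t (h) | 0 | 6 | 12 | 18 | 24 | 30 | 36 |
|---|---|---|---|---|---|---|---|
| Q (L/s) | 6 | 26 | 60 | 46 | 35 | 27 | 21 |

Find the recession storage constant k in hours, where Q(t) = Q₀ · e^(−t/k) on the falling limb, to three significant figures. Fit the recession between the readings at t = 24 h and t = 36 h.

On the falling limb, Q drops from 35 to 21 L/s between t = 24 h and t = 36 h (Δt = 12 h).
k = −Δt / ln(Q₂/Q₁) = −12 / ln(21/35) = 23.5 h.

k ≈ 23.5 h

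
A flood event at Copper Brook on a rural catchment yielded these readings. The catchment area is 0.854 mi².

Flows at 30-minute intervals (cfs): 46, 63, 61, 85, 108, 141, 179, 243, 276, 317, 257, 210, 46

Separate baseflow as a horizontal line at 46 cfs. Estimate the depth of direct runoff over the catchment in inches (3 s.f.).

Direct runoff: 0.0, 17.0, 15.0, 39.0, 62.0, 95.0, 133.0, 197.0, 230.0, 271.0, 211.0, 164.0, 0.0 cfs; ΣQ_DR = 1434 cfs.
V = ΣQ_DR · Δt = 1434 × 1800 s = 2.581 × 10^6 ft³.
Over A = 0.854 mi², depth = V / A = 1.30 in.

d ≈ 1.30 in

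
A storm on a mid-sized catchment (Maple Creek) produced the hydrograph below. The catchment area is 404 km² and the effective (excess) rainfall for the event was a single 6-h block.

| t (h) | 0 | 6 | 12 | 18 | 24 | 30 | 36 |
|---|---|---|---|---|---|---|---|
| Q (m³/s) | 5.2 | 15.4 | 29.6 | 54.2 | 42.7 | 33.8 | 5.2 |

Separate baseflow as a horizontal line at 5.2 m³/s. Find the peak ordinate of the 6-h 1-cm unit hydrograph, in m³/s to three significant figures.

U_p ≈ 61.2 m³/s

Direct runoff: 0.0, 10.2, 24.4, 49.0, 37.5, 28.6, 0.0 m³/s; ΣQ_DR = 149.7 m³/s, peak = 49.0 m³/s.
Runoff depth d = ΣQ_DR·Δt / A = 149.7 × 21600 / (404 km²) = 8.004 mm.
The 1-cm UH is the DRH scaled by (10 mm)/d, so U_p = 49.0 × 10/8.004 = 61.2 m³/s.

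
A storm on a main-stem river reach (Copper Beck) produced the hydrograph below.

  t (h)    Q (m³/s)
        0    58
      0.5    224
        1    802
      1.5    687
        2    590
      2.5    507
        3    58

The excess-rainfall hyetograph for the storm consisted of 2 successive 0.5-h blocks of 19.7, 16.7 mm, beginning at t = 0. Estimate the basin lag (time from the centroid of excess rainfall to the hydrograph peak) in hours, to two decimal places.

Centroid of excess rainfall: t_c = Σ P_i·t̄_i / ΣP_i = 0.4794 h (block centres at 0.25, 0.75 h).
Hydrograph peak occurs at t = 1 h, so basin lag t_L = 1 − 0.4794 = 0.52 h.

t_L ≈ 0.52 h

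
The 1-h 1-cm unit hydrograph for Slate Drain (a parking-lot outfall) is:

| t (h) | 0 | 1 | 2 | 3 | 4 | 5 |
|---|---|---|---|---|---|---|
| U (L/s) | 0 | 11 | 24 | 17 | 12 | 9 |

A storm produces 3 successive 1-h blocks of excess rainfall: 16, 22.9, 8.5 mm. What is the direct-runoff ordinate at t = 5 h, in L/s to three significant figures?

Q ≈ 56.3 L/s

By discrete convolution, Q_j = Σ (P_i / 10 mm) · U_{j−i}.
At t = 5 h (j=5): Q = (16/10)·9 + (22.9/10)·12 + (8.5/10)·17 = 56.3 L/s.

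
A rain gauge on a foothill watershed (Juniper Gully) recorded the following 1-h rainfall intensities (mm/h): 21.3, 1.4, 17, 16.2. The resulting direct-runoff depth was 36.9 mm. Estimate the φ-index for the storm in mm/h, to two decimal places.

φ ≈ 5.87 mm/h

Only the 3 blocks with intensity above φ contribute runoff: 21.3, 17, 16.2 mm/h.
Σ(I−φ)·Δt = d  ⇒  (21.3+17+16.2 − 3φ)·1 = 36.9
φ = (54.50 − 36.9/1) / 3 = 5.87 mm/h.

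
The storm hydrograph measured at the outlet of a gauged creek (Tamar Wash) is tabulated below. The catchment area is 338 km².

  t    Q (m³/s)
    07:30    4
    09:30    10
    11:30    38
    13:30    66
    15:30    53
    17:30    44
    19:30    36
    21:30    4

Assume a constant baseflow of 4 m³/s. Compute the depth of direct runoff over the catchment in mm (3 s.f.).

Direct runoff: 0.0, 6.0, 34.0, 62.0, 49.0, 40.0, 32.0, 0.0 m³/s; ΣQ_DR = 223.0 m³/s.
V = ΣQ_DR · Δt = 223.0 × 7200 s = 1.606 × 10^6 m³.
Over A = 338 km², depth = V / A = 4.75 mm.

d ≈ 4.75 mm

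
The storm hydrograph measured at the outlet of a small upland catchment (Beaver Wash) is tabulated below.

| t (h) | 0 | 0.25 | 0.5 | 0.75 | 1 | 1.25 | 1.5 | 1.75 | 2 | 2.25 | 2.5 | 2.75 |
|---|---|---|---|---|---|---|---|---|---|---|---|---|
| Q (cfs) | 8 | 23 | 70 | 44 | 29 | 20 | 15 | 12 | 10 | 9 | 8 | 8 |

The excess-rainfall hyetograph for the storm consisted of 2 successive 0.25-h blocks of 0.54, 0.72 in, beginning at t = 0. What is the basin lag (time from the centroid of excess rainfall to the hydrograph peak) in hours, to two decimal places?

t_L ≈ 0.23 h

Centroid of excess rainfall: t_c = Σ P_i·t̄_i / ΣP_i = 0.2679 h (block centres at 0.125, 0.375 h).
Hydrograph peak occurs at t = 0.5 h, so basin lag t_L = 0.5 − 0.2679 = 0.23 h.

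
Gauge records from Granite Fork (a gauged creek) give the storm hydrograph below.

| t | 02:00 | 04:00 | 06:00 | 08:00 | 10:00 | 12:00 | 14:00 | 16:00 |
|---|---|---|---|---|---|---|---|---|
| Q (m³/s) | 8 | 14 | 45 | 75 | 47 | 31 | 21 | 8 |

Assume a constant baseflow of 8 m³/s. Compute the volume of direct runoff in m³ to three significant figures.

Direct-runoff ordinates (Q − Q_b): 0.0, 6.0, 37.0, 67.0, 39.0, 23.0, 13.0, 0.0 m³/s.
ΣQ_DR = 185.0 m³/s.
With Δt = 2 h = 7200 s, V = ΣQ_DR · Δt = 185.0 × 7200 = 1.33 × 10^6 m³.

V ≈ 1.33 × 10^6 m³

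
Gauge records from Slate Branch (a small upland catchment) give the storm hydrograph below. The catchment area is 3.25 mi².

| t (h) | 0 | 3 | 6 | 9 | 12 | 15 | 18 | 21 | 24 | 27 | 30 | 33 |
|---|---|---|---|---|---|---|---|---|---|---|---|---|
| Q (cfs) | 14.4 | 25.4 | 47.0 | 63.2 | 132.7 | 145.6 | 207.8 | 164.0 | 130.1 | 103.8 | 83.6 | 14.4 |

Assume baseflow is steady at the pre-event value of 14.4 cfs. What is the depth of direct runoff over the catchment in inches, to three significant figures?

Direct runoff: 0.0, 11.0, 32.6, 48.8, 118.3, 131.2, 193.4, 149.6, 115.7, 89.4, 69.2, 0.0 cfs; ΣQ_DR = 959.2 cfs.
V = ΣQ_DR · Δt = 959.2 × 10800 s = 1.036 × 10^7 ft³.
Over A = 3.25 mi², depth = V / A = 1.37 in.

d ≈ 1.37 in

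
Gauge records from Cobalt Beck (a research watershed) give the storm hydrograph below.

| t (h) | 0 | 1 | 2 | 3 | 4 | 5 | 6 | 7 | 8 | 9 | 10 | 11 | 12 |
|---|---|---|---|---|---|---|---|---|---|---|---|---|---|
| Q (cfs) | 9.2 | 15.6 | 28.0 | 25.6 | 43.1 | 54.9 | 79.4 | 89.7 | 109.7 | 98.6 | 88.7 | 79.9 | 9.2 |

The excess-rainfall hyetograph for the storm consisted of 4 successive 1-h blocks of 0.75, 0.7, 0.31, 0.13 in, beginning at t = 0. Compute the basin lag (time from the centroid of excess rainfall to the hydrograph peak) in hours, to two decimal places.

t_L ≈ 6.60 h

Centroid of excess rainfall: t_c = Σ P_i·t̄_i / ΣP_i = 1.4048 h (block centres at 0.5, 1.5, 2.5, 3.5 h).
Hydrograph peak occurs at t = 8 h, so basin lag t_L = 8 − 1.4048 = 6.60 h.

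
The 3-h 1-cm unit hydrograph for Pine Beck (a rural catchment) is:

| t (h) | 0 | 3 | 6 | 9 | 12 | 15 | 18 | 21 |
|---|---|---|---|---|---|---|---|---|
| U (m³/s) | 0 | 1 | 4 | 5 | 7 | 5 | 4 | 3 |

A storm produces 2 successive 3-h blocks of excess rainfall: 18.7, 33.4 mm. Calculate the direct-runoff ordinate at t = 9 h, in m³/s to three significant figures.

Q ≈ 22.7 m³/s

By discrete convolution, Q_j = Σ (P_i / 10 mm) · U_{j−i}.
At t = 9 h (j=3): Q = (18.7/10)·5 + (33.4/10)·4 = 22.7 m³/s.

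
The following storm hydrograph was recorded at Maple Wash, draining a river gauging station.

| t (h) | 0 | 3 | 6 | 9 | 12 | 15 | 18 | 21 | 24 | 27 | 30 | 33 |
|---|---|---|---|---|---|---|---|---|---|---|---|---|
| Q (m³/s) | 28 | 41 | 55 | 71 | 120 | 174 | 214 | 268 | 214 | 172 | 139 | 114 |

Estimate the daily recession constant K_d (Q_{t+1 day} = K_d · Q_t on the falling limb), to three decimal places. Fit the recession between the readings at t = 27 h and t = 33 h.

K_d ≈ 0.193

Between t = 27 h and t = 33 h the flow falls from 172 to 114 m³/s over 2×3 h = 6 h.
Per-interval ratio K = (114/172)^(1/2) = 0.8141; K_d = K^(24/3) = 0.193.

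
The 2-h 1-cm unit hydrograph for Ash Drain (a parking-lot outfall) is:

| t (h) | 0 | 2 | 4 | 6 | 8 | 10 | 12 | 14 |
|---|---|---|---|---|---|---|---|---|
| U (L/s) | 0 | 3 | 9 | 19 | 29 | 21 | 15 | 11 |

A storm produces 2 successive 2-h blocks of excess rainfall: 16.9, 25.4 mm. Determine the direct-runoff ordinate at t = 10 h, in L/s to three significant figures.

By discrete convolution, Q_j = Σ (P_i / 10 mm) · U_{j−i}.
At t = 10 h (j=5): Q = (16.9/10)·21 + (25.4/10)·29 = 109 L/s.

Q ≈ 109 L/s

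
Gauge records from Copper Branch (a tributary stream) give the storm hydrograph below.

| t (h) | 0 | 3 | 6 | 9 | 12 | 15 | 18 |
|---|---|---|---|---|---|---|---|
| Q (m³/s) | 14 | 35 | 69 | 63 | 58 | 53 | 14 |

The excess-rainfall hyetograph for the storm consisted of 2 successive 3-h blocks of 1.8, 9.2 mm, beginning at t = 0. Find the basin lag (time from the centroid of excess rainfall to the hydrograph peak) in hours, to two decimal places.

t_L ≈ 1.99 h

Centroid of excess rainfall: t_c = Σ P_i·t̄_i / ΣP_i = 4.0091 h (block centres at 1.5, 4.5 h).
Hydrograph peak occurs at t = 6 h, so basin lag t_L = 6 − 4.0091 = 1.99 h.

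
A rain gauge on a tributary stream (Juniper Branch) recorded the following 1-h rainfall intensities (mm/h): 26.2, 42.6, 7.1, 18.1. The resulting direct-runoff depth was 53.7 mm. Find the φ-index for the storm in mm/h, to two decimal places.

φ ≈ 11.07 mm/h

Only the 3 blocks with intensity above φ contribute runoff: 26.2, 42.6, 18.1 mm/h.
Σ(I−φ)·Δt = d  ⇒  (26.2+42.6+18.1 − 3φ)·1 = 53.7
φ = (86.90 − 53.7/1) / 3 = 11.07 mm/h.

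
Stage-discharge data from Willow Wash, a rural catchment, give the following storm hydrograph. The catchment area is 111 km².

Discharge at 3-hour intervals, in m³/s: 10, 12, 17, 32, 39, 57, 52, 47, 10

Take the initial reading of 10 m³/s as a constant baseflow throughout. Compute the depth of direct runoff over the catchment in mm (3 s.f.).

Direct runoff: 0.0, 2.0, 7.0, 22.0, 29.0, 47.0, 42.0, 37.0, 0.0 m³/s; ΣQ_DR = 186.0 m³/s.
V = ΣQ_DR · Δt = 186.0 × 10800 s = 2.009 × 10^6 m³.
Over A = 111 km², depth = V / A = 18.1 mm.

d ≈ 18.1 mm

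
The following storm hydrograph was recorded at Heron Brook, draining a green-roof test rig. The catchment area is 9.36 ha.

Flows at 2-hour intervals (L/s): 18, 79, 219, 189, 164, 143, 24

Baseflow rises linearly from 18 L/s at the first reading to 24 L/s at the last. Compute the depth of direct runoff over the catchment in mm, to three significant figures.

d ≈ 53.0 mm

Direct runoff: 0.00, 60.00, 199.00, 168.00, 142.00, 120.00, 0.00 L/s; ΣQ_DR = 689.0 L/s.
V = ΣQ_DR · Δt = 689.0 × 7200 s = 4.961 × 10^6 L.
Over A = 9.36 ha, depth = V / A = 53.0 mm.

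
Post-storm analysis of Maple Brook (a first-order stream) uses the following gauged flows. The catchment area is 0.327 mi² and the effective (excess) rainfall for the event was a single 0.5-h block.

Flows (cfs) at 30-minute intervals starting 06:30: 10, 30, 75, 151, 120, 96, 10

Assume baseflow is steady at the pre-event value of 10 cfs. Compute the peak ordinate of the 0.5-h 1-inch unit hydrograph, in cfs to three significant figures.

Direct runoff: 0.0, 20.0, 65.0, 141.0, 110.0, 86.0, 0.0 cfs; ΣQ_DR = 422.0 cfs, peak = 141.0 cfs.
Runoff depth d = ΣQ_DR·Δt / A = 422.0 × 1800 / (0.327 mi²) = 0.9999 in.
The 1-inch UH is the DRH scaled by (1 in)/d, so U_p = 141.0 × 1/0.9999 = 141 cfs.

U_p ≈ 141 cfs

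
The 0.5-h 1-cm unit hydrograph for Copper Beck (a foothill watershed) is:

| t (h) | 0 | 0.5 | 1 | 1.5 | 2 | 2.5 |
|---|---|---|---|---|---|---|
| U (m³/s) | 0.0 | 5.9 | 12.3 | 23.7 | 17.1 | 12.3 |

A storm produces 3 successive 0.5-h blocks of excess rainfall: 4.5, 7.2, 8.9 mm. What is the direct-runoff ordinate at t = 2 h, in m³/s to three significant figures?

By discrete convolution, Q_j = Σ (P_i / 10 mm) · U_{j−i}.
At t = 2 h (j=4): Q = (4.5/10)·17.1 + (7.2/10)·23.7 + (8.9/10)·12.3 = 35.7 m³/s.

Q ≈ 35.7 m³/s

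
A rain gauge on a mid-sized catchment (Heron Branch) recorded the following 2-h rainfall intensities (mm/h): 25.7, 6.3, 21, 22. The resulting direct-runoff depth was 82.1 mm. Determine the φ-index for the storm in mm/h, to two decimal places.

φ ≈ 9.22 mm/h

Only the 3 blocks with intensity above φ contribute runoff: 25.7, 21, 22 mm/h.
Σ(I−φ)·Δt = d  ⇒  (25.7+21+22 − 3φ)·2 = 82.1
φ = (68.70 − 82.1/2) / 3 = 9.22 mm/h.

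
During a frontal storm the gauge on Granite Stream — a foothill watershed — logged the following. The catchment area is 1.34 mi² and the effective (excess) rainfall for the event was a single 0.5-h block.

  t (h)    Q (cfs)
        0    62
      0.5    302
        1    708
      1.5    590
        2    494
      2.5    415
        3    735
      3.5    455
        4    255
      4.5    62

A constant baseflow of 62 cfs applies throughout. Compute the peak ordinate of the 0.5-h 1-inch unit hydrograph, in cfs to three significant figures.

U_p ≈ 337 cfs

Direct runoff: 0.0, 240.0, 646.0, 528.0, 432.0, 353.0, 673.0, 393.0, 193.0, 0.0 cfs; ΣQ_DR = 3458 cfs, peak = 673.0 cfs.
Runoff depth d = ΣQ_DR·Δt / A = 3458 × 1800 / (1.34 mi²) = 1.999 in.
The 1-inch UH is the DRH scaled by (1 in)/d, so U_p = 673.0 × 1/1.999 = 337 cfs.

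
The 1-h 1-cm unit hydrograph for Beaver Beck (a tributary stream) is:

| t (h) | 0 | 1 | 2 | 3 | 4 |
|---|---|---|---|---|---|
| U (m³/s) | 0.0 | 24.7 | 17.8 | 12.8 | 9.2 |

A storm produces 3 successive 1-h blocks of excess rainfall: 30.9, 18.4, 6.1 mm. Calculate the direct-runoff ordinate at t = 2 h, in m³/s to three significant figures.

By discrete convolution, Q_j = Σ (P_i / 10 mm) · U_{j−i}.
At t = 2 h (j=2): Q = (30.9/10)·17.8 + (18.4/10)·24.7 + (6.1/10)·0.0 = 100 m³/s.

Q ≈ 100 m³/s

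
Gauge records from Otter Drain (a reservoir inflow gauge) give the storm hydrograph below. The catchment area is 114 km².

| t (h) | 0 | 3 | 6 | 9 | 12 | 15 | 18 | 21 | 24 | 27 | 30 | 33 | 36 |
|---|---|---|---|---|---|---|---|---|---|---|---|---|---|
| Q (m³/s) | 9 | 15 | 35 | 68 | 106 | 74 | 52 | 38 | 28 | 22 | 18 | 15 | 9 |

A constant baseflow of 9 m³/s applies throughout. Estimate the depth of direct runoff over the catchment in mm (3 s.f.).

d ≈ 35.2 mm

Direct runoff: 0.0, 6.0, 26.0, 59.0, 97.0, 65.0, 43.0, 29.0, 19.0, 13.0, 9.0, 6.0, 0.0 m³/s; ΣQ_DR = 372.0 m³/s.
V = ΣQ_DR · Δt = 372.0 × 10800 s = 4.018 × 10^6 m³.
Over A = 114 km², depth = V / A = 35.2 mm.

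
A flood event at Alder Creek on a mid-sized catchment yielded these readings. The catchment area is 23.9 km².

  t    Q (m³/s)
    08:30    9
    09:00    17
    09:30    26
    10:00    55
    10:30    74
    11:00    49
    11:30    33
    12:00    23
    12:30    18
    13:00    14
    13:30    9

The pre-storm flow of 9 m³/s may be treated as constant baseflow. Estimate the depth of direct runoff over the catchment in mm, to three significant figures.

Direct runoff: 0.0, 8.0, 17.0, 46.0, 65.0, 40.0, 24.0, 14.0, 9.0, 5.0, 0.0 m³/s; ΣQ_DR = 228.0 m³/s.
V = ΣQ_DR · Δt = 228.0 × 1800 s = 4.104 × 10^5 m³.
Over A = 23.9 km², depth = V / A = 17.2 mm.

d ≈ 17.2 mm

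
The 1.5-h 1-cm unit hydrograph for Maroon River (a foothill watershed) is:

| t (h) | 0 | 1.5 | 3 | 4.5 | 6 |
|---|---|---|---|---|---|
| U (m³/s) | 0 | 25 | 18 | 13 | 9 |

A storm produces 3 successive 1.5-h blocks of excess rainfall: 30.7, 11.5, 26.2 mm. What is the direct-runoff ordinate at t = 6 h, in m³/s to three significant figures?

Q ≈ 89.7 m³/s

By discrete convolution, Q_j = Σ (P_i / 10 mm) · U_{j−i}.
At t = 6 h (j=4): Q = (30.7/10)·9 + (11.5/10)·13 + (26.2/10)·18 = 89.7 m³/s.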